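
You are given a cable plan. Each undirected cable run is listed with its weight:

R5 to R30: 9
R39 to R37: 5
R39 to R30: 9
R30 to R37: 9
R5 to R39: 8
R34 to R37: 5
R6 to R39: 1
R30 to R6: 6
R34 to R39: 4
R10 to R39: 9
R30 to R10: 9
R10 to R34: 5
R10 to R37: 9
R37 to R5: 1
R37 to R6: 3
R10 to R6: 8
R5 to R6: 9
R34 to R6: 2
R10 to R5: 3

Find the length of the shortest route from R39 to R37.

Settle nodes by increasing distance from R39:
R39: 0
R6: 1  (via R39)
R34: 3  (via R6)
R37: 4  (via R6)
Shortest route: R39 → R6 → R37 = 4.

4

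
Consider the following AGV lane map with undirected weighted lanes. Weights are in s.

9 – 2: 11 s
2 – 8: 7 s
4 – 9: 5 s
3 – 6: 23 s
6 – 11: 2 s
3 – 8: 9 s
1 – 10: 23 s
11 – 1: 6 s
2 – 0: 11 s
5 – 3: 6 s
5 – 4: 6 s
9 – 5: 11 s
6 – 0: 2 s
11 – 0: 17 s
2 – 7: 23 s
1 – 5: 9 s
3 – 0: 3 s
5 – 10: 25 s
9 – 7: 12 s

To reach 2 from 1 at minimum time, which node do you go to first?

Candidate routes:
1–11–6–0–2: 6+2+2+11 = 21
1–5–3–0–2: 9+6+3+11 = 29
The minimum is 21 s via 1–11–6–0–2.
So from 1 the first move is to 11.

11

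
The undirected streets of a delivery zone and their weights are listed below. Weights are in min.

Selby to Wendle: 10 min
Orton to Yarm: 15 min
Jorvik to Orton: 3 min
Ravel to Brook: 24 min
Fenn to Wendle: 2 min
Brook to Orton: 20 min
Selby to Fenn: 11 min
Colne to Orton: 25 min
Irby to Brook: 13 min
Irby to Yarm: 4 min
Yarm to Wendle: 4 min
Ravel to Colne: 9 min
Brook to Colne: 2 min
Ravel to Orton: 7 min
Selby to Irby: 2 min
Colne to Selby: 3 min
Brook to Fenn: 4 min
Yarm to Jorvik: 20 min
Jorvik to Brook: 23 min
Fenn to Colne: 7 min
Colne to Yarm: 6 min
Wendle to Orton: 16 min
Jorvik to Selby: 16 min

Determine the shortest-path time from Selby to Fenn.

Compare a few routes:
Selby - Fenn: 11 = 11
Selby - Colne - Fenn: 3+7 = 10
Selby - Colne - Brook - Fenn: 3+2+4 = 9
The minimum is 9 min via Selby - Colne - Brook - Fenn.

9 min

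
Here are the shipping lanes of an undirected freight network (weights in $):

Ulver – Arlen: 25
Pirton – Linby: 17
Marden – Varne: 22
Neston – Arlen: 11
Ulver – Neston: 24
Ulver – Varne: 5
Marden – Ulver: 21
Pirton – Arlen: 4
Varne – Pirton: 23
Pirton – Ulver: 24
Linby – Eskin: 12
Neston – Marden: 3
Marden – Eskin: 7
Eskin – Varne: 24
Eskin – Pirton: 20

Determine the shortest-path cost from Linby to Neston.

$22

Shortest distances from Linby:
Linby: 0
Eskin: 12  (via Linby)
Pirton: 17  (via Linby)
Marden: 19  (via Eskin)
Arlen: 21  (via Pirton)
Neston: 22  (via Marden)
Shortest route: Linby → Eskin → Marden → Neston = $22.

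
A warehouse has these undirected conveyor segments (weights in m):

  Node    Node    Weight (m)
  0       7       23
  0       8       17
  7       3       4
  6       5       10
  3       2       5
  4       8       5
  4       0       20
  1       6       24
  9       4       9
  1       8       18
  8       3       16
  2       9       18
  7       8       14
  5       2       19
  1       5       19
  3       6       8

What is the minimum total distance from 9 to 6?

31 m

Compare a few routes:
9 - 2 - 3 - 6: 18+5+8 = 31
9 - 4 - 8 - 3 - 6: 9+5+16+8 = 38
Cheapest is 9 - 2 - 3 - 6 at 31 m.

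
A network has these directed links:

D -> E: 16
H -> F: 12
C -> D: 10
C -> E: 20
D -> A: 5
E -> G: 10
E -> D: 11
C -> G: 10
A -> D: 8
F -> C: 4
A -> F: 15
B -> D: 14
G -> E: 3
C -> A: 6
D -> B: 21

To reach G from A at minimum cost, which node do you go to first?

F

Compare a few routes:
A → F → C → E → G: 15+4+20+10 = 49
A → D → E → G: 8+16+10 = 34
A → F → C → G: 15+4+10 = 29
Cheapest is A → F → C → G at 29.
So from A the first move is to F.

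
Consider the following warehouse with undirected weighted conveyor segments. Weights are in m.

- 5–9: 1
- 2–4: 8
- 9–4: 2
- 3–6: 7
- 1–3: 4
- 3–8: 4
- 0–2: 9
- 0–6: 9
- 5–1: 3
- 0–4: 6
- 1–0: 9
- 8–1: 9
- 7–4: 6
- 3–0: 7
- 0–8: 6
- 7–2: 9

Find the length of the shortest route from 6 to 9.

Settle nodes by increasing distance from 6:
6: 0
3: 7  (via 6)
0: 9  (via 6)
1: 11  (via 3)
8: 11  (via 3)
5: 14  (via 1)
4: 15  (via 0)
9: 15  (via 5)
Shortest route: 6 → 3 → 1 → 5 → 9 = 15 m.

15 m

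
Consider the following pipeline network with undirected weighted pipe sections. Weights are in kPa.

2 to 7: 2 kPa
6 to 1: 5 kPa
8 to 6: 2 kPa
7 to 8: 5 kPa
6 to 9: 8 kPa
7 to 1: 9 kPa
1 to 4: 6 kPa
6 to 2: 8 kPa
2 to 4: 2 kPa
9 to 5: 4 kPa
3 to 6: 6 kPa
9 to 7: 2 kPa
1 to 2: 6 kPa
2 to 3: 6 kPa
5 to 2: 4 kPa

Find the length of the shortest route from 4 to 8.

9 kPa

Compare a few routes:
4 - 2 - 7 - 8: 2+2+5 = 9
4 - 2 - 6 - 8: 2+8+2 = 12
The minimum is 9 kPa via 4 - 2 - 7 - 8.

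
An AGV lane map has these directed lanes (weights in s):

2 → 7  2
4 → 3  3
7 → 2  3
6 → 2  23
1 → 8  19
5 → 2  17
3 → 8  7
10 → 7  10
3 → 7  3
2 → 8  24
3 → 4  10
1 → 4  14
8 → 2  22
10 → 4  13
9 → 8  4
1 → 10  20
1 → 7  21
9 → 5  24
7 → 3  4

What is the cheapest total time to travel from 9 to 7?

28 s

Settle nodes by increasing distance from 9:
9: 0
8: 4  (via 9)
5: 24  (via 9)
2: 26  (via 8)
7: 28  (via 2)
Shortest route: 9–8–2–7 = 28 s.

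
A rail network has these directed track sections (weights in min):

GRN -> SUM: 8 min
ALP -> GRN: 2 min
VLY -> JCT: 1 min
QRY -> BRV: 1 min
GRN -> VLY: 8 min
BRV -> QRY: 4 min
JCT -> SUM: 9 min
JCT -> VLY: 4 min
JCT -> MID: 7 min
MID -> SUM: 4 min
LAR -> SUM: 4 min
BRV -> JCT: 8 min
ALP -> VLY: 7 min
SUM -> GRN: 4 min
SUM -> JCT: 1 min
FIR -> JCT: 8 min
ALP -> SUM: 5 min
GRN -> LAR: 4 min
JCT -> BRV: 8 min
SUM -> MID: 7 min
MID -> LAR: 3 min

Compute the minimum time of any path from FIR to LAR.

18 min

Running Dijkstra from FIR:
FIR: 0
JCT: 8  (via FIR)
VLY: 12  (via JCT)
MID: 15  (via JCT)
BRV: 16  (via JCT)
SUM: 17  (via JCT)
LAR: 18  (via MID)
Shortest route: FIR–JCT–MID–LAR = 18 min.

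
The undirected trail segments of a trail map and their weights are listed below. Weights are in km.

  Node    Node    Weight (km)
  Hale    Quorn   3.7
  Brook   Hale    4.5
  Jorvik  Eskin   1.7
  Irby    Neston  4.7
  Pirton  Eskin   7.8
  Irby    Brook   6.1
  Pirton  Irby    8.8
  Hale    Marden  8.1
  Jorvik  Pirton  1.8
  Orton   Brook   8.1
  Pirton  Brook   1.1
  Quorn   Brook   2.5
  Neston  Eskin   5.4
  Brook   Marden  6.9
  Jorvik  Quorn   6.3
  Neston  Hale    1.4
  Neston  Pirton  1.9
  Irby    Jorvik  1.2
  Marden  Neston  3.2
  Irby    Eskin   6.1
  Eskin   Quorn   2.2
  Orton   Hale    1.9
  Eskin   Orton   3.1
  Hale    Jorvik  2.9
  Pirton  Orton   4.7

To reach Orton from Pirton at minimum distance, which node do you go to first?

Candidate routes:
Pirton - Neston - Hale - Orton: 1.9+1.4+1.9 = 5.2
Pirton - Jorvik - Hale - Orton: 1.8+2.9+1.9 = 6.6
Pirton - Jorvik - Eskin - Orton: 1.8+1.7+3.1 = 6.6
Pirton - Orton: 4.7 = 4.7
Cheapest is Pirton - Orton at 4.7 km.
So from Pirton the first move is to Orton.

Orton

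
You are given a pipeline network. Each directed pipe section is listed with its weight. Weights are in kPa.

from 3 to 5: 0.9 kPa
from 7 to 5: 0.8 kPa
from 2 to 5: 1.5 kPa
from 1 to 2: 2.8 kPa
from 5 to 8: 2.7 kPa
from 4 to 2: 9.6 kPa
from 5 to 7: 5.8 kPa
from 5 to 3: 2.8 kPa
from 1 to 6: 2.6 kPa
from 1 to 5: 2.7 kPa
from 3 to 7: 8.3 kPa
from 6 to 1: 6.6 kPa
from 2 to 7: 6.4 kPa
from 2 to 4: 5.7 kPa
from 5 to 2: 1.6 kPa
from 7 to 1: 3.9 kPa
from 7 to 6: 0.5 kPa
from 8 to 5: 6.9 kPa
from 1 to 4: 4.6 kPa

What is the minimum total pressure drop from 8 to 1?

Running Dijkstra from 8:
8: 0
5: 6.9  (via 8)
2: 8.5  (via 5)
3: 9.7  (via 5)
7: 12.7  (via 5)
6: 13.2  (via 7)
4: 14.2  (via 2)
1: 16.6  (via 7)
Shortest route: 8 → 5 → 7 → 1 = 16.6 kPa.

16.6 kPa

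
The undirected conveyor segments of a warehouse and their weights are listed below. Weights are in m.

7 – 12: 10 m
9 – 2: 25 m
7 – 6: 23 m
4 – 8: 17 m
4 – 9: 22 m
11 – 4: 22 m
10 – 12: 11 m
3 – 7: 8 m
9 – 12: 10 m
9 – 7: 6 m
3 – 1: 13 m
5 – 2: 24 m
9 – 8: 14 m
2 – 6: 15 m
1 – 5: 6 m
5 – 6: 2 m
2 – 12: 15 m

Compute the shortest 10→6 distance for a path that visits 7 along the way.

Best 10 to 7: 10 → 12 → 7 costing 21
Best 7 to 6: 7 → 6 costing 23
Total via 7: 21 + 23 = 44 m.

44 m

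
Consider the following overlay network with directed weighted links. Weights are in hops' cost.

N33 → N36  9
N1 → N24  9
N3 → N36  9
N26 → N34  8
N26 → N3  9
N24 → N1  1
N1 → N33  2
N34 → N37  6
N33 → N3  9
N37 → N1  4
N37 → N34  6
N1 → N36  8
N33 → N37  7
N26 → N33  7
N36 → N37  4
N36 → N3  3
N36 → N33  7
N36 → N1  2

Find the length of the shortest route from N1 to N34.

Enumerating some paths:
N1 → N33 → N36 → N37 → N34: 2+9+4+6 = 21
N1 → N36 → N37 → N34: 8+4+6 = 18
N1 → N36 → N33 → N37 → N34: 8+7+7+6 = 28
N1 → N33 → N37 → N34: 2+7+6 = 15
The minimum is 15 hops' cost via N1 → N33 → N37 → N34.

15 hops' cost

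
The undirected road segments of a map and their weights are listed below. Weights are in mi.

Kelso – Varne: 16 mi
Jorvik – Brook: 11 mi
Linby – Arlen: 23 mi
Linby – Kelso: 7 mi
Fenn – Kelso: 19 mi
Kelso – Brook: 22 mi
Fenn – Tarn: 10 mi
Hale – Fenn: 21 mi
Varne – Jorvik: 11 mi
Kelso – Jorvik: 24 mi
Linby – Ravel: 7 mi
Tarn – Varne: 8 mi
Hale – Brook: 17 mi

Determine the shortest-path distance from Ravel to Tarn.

38 mi

Shortest distances from Ravel:
Ravel: 0
Linby: 7  (via Ravel)
Kelso: 14  (via Linby)
Varne: 30  (via Kelso)
Arlen: 30  (via Linby)
Fenn: 33  (via Kelso)
Brook: 36  (via Kelso)
Tarn: 38  (via Varne)
Shortest route: Ravel → Linby → Kelso → Varne → Tarn = 38 mi.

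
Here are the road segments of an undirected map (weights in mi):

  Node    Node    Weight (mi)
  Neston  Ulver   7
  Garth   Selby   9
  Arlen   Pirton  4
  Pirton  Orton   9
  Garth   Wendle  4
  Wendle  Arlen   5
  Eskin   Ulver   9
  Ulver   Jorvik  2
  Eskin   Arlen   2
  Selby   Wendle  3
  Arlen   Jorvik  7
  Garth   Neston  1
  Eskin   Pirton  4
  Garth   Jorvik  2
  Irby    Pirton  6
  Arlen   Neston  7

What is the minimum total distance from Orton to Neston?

20 mi

Running Dijkstra from Orton:
Orton: 0
Pirton: 9  (via Orton)
Eskin: 13  (via Pirton)
Arlen: 13  (via Pirton)
Irby: 15  (via Pirton)
Wendle: 18  (via Arlen)
Jorvik: 20  (via Arlen)
Neston: 20  (via Arlen)
Shortest route: Orton–Pirton–Arlen–Neston = 20 mi.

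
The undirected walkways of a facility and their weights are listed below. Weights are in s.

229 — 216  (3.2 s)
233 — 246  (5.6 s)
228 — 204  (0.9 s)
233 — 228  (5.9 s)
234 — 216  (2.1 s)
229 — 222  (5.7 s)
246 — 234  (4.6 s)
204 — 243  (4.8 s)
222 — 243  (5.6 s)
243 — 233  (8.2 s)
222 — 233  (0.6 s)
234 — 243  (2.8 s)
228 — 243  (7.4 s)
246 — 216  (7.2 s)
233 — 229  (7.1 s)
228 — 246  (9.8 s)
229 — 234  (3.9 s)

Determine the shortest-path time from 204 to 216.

Enumerating some paths:
204 - 228 - 243 - 234 - 216: 0.9+7.4+2.8+2.1 = 13.2
204 - 243 - 234 - 216: 4.8+2.8+2.1 = 9.7
The minimum is 9.7 s via 204 - 243 - 234 - 216.

9.7 s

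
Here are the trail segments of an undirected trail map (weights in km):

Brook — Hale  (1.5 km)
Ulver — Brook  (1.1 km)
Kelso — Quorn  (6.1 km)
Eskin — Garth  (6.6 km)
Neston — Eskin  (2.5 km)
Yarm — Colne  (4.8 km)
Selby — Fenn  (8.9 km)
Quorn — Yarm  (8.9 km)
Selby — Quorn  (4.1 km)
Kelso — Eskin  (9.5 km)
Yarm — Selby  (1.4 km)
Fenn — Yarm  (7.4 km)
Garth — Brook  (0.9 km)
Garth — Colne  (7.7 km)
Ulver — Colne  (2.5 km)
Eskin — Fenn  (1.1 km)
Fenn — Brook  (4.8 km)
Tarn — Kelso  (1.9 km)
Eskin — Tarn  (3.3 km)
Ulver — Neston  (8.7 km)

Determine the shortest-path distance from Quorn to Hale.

Compare a few routes:
Quorn → Yarm → Colne → Ulver → Brook → Hale: 8.9+4.8+2.5+1.1+1.5 = 18.8
Quorn → Selby → Yarm → Colne → Ulver → Brook → Hale: 4.1+1.4+4.8+2.5+1.1+1.5 = 15.4
Quorn → Kelso → Tarn → Eskin → Fenn → Brook → Hale: 6.1+1.9+3.3+1.1+4.8+1.5 = 18.7
The minimum is 15.4 km via Quorn → Selby → Yarm → Colne → Ulver → Brook → Hale.

15.4 km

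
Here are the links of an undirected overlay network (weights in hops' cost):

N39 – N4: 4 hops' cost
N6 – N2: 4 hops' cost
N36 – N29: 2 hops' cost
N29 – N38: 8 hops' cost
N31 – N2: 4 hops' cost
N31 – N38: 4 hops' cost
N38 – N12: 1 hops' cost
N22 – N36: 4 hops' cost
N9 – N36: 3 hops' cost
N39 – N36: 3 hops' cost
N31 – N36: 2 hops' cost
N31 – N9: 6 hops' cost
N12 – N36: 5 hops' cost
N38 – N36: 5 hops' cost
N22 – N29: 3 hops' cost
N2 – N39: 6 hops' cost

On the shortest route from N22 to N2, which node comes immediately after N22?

N36

Candidate routes:
N22 → N36 → N31 → N2: 4+2+4 = 10
N22 → N29 → N36 → N31 → N2: 3+2+2+4 = 11
N22 → N36 → N39 → N2: 4+3+6 = 13
Cheapest is N22 → N36 → N31 → N2 at 10 hops' cost.
So from N22 the first move is to N36.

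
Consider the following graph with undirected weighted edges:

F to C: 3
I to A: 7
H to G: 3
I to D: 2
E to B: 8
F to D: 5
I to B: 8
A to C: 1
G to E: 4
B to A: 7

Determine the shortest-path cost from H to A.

Shortest distances from H:
H: 0
G: 3  (via H)
E: 7  (via G)
B: 15  (via E)
A: 22  (via B)
Shortest route: H–G–E–B–A = 22.

22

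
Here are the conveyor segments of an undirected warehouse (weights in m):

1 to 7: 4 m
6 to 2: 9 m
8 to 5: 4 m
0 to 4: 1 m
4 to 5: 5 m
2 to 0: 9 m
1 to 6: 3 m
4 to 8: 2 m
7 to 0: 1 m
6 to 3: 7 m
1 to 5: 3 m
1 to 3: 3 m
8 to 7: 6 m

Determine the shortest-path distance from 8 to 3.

Running Dijkstra from 8:
8: 0
4: 2  (via 8)
0: 3  (via 4)
5: 4  (via 8)
7: 4  (via 0)
1: 7  (via 5)
3: 10  (via 1)
Shortest route: 8–5–1–3 = 10 m.

10 m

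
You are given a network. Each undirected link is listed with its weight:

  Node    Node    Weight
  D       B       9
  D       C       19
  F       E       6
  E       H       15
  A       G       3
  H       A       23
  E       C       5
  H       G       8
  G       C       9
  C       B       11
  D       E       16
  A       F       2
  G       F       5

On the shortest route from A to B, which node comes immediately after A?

G

Enumerating some paths:
A–F–E–C–B: 2+6+5+11 = 24
A–G–C–B: 3+9+11 = 23
The minimum is 23 via A–G–C–B.
So from A the first move is to G.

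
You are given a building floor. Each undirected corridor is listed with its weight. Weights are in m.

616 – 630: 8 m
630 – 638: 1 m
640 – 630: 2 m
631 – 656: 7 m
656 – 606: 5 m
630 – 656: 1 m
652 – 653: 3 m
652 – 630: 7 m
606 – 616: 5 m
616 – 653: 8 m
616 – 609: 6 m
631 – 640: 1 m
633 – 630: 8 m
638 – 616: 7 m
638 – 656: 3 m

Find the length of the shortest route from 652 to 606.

Compare a few routes:
652 → 653 → 616 → 606: 3+8+5 = 16
652 → 630 → 656 → 606: 7+1+5 = 13
652 → 630 → 638 → 656 → 606: 7+1+3+5 = 16
652 → 630 → 638 → 616 → 606: 7+1+7+5 = 20
The minimum is 13 m via 652 → 630 → 656 → 606.

13 m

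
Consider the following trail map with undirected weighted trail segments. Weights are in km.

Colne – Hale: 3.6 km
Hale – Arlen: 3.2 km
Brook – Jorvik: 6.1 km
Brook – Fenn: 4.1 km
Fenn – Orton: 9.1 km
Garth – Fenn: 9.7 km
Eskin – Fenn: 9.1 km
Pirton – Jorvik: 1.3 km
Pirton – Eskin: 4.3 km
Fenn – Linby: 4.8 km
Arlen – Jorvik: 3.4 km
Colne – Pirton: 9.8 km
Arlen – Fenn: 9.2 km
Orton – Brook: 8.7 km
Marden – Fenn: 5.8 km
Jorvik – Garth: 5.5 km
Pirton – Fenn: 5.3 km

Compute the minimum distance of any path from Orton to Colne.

Shortest distances from Orton:
Orton: 0
Brook: 8.7  (via Orton)
Fenn: 9.1  (via Orton)
Linby: 13.9  (via Fenn)
Pirton: 14.4  (via Fenn)
Jorvik: 14.8  (via Brook)
Marden: 14.9  (via Fenn)
Arlen: 18.2  (via Jorvik)
Eskin: 18.2  (via Fenn)
Garth: 18.8  (via Fenn)
Hale: 21.4  (via Arlen)
Colne: 24.2  (via Pirton)
Shortest route: Orton → Fenn → Pirton → Colne = 24.2 km.

24.2 km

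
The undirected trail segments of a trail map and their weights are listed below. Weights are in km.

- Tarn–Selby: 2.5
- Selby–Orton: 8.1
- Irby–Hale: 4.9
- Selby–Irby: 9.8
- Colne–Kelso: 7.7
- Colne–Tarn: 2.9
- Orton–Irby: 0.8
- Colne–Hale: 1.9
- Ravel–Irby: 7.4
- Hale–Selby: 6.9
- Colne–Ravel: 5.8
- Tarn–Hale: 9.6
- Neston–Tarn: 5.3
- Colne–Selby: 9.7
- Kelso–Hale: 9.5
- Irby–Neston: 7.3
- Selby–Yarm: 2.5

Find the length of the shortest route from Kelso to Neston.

Shortest distances from Kelso:
Kelso: 0
Colne: 7.7  (via Kelso)
Hale: 9.5  (via Kelso)
Tarn: 10.6  (via Colne)
Selby: 13.1  (via Tarn)
Ravel: 13.5  (via Colne)
Irby: 14.4  (via Hale)
Orton: 15.2  (via Irby)
Yarm: 15.6  (via Selby)
Neston: 15.9  (via Tarn)
Shortest route: Kelso → Colne → Tarn → Neston = 15.9 km.

15.9 km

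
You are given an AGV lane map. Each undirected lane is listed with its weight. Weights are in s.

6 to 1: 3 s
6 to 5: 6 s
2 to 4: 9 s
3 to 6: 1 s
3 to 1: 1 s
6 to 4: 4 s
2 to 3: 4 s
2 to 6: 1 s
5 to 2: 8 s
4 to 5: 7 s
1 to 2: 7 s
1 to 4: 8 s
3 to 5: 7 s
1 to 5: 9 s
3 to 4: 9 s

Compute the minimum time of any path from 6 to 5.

Settle nodes by increasing distance from 6:
6: 0
2: 1  (via 6)
3: 1  (via 6)
1: 2  (via 3)
4: 4  (via 6)
5: 6  (via 6)
Shortest route: 6 → 5 = 6 s.

6 s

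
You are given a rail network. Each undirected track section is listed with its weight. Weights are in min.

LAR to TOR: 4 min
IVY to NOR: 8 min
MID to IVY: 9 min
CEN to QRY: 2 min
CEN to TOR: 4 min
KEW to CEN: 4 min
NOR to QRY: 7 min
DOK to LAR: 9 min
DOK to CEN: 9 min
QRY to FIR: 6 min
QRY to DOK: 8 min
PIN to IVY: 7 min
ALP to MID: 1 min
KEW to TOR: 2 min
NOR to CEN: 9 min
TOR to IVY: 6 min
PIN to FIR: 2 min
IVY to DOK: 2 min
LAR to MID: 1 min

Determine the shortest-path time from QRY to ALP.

12 min

Shortest distances from QRY:
QRY: 0
CEN: 2  (via QRY)
FIR: 6  (via QRY)
KEW: 6  (via CEN)
TOR: 6  (via CEN)
NOR: 7  (via QRY)
DOK: 8  (via QRY)
PIN: 8  (via FIR)
IVY: 10  (via DOK)
LAR: 10  (via TOR)
MID: 11  (via LAR)
ALP: 12  (via MID)
Shortest route: QRY → CEN → TOR → LAR → MID → ALP = 12 min.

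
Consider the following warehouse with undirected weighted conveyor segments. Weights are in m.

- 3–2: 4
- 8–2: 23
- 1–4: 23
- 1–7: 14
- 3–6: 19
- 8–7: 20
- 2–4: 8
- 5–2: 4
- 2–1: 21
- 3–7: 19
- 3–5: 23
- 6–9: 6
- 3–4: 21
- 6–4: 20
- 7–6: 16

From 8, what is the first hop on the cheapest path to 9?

Candidate routes:
8–7–6–9: 20+16+6 = 42
8–2–3–6–9: 23+4+19+6 = 52
8–7–3–6–9: 20+19+19+6 = 64
8–2–4–6–9: 23+8+20+6 = 57
The minimum is 42 m via 8–7–6–9.
So from 8 the first move is to 7.

7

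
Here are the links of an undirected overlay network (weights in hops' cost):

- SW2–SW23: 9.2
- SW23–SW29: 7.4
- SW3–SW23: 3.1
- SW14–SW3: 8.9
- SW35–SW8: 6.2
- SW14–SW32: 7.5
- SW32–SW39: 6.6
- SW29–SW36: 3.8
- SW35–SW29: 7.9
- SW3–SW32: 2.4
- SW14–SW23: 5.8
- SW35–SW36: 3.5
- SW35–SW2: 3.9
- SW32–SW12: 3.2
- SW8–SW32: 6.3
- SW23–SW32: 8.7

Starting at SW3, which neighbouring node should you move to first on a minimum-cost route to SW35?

SW32

Candidate routes:
SW3 - SW32 - SW8 - SW35: 2.4+6.3+6.2 = 14.9
SW3 - SW23 - SW29 - SW35: 3.1+7.4+7.9 = 18.4
SW3 - SW23 - SW29 - SW36 - SW35: 3.1+7.4+3.8+3.5 = 17.8
SW3 - SW23 - SW2 - SW35: 3.1+9.2+3.9 = 16.2
Cheapest is SW3 - SW32 - SW8 - SW35 at 14.9 hops' cost.
So from SW3 the first move is to SW32.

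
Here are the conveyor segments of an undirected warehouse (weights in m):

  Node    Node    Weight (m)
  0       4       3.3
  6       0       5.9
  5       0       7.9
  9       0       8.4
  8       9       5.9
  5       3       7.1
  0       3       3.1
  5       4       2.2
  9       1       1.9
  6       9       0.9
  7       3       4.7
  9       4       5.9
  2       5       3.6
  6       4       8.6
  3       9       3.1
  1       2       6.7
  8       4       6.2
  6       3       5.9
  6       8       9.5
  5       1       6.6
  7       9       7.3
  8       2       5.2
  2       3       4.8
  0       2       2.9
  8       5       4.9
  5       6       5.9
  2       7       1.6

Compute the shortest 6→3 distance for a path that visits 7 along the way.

Best 6 to 7: 6 → 9 → 7 costing 8.2
Shortest 7→3: 7 → 3 = 4.7
Total via 7: 8.2 + 4.7 = 12.9 m.

12.9 m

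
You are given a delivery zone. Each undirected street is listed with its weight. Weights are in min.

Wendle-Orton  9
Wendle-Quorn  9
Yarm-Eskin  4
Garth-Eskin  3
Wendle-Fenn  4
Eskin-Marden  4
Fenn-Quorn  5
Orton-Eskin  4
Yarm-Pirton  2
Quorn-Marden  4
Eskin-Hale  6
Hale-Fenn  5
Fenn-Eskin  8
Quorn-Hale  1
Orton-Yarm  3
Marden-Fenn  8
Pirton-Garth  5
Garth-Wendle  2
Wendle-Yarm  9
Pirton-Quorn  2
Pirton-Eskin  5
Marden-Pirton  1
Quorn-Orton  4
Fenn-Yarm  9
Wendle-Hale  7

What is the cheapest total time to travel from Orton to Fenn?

9 min

Running Dijkstra from Orton:
Orton: 0
Yarm: 3  (via Orton)
Quorn: 4  (via Orton)
Eskin: 4  (via Orton)
Pirton: 5  (via Yarm)
Hale: 5  (via Quorn)
Marden: 6  (via Pirton)
Garth: 7  (via Eskin)
Fenn: 9  (via Quorn)
Shortest route: Orton–Quorn–Fenn = 9 min.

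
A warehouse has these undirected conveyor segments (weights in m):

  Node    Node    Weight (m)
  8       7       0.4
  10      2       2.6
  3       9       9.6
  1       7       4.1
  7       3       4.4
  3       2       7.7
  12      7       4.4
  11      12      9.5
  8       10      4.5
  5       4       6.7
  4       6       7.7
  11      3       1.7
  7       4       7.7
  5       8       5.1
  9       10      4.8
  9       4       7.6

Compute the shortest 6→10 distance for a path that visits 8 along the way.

Best 6 to 8: 6 → 4 → 7 → 8 costing 15.8
Shortest 8→10: 8 → 10 = 4.5
Total via 8: 15.8 + 4.5 = 20.3 m.

20.3 m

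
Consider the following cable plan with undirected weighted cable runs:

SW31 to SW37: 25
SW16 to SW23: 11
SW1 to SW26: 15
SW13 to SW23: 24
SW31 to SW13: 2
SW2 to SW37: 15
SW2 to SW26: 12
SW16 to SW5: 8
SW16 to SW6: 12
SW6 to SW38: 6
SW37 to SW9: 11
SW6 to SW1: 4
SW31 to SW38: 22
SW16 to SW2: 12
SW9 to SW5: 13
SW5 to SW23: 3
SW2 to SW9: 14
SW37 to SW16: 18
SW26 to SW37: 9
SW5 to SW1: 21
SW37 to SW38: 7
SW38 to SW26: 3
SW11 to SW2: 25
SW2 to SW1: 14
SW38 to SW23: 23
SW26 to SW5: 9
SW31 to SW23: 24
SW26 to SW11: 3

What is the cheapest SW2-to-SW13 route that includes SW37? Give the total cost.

Shortest SW2→SW37: SW2–SW37 = 15
Best SW37 to SW13: SW37–SW31–SW13 costing 27
Total via SW37: 15 + 27 = 42.

42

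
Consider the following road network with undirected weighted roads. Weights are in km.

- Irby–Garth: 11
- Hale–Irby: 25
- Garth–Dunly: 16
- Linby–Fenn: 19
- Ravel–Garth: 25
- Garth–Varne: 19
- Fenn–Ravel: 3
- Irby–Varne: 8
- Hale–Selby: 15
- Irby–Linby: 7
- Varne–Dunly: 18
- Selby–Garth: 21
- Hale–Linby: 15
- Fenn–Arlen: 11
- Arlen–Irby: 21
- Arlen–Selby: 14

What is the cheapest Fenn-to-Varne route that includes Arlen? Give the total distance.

40 km

Best Fenn to Arlen: Fenn → Arlen costing 11
Best Arlen to Varne: Arlen → Irby → Varne costing 29
Total via Arlen: 11 + 29 = 40 km.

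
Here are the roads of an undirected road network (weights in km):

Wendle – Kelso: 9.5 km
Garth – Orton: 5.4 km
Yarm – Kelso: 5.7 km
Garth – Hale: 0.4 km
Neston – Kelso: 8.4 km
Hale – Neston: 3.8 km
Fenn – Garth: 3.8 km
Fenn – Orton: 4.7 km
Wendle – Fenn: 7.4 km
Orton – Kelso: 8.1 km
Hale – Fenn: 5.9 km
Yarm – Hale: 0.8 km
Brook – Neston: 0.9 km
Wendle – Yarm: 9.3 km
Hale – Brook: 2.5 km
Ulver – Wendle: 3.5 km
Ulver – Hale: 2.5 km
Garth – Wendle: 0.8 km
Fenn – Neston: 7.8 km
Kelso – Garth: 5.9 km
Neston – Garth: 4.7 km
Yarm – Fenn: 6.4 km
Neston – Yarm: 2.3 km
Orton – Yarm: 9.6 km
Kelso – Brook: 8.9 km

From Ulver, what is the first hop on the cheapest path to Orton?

Hale

Candidate routes:
Ulver - Wendle - Garth - Orton: 3.5+0.8+5.4 = 9.7
Ulver - Hale - Garth - Orton: 2.5+0.4+5.4 = 8.3
Cheapest is Ulver - Hale - Garth - Orton at 8.3 km.
So from Ulver the first move is to Hale.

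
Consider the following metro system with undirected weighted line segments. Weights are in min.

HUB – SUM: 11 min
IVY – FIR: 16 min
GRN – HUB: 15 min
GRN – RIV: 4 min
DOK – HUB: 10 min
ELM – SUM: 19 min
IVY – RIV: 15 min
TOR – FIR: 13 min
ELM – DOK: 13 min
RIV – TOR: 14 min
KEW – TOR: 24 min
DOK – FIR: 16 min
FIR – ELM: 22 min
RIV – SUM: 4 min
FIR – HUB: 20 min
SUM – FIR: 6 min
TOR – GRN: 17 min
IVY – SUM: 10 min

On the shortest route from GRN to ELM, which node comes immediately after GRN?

RIV

Candidate routes:
GRN → RIV → SUM → FIR → ELM: 4+4+6+22 = 36
GRN → RIV → SUM → ELM: 4+4+19 = 27
Cheapest is GRN → RIV → SUM → ELM at 27 min.
So from GRN the first move is to RIV.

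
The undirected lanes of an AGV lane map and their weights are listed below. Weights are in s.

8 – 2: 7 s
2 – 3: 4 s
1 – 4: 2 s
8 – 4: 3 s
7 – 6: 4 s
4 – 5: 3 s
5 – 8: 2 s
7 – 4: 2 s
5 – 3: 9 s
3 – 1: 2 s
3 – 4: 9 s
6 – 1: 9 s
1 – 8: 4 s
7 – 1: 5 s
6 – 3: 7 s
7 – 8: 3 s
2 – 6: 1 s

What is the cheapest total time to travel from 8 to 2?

7 s

Shortest distances from 8:
8: 0
5: 2  (via 8)
4: 3  (via 8)
7: 3  (via 8)
1: 4  (via 8)
3: 6  (via 1)
2: 7  (via 8)
Shortest route: 8 → 2 = 7 s.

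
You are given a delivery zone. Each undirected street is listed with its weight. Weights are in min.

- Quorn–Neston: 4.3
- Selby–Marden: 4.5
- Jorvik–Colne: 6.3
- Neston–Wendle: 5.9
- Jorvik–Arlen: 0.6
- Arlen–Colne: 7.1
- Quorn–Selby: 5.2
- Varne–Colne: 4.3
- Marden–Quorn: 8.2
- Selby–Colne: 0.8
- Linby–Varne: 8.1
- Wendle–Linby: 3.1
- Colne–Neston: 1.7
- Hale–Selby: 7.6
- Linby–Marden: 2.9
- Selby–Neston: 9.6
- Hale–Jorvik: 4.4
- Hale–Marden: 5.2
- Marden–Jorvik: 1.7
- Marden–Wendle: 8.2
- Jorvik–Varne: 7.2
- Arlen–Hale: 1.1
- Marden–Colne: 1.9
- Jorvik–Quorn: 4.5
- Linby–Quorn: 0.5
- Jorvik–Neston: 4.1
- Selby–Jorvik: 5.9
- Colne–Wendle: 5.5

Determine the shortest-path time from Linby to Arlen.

5.2 min

Candidate routes:
Linby - Quorn - Jorvik - Arlen: 0.5+4.5+0.6 = 5.6
Linby - Marden - Jorvik - Arlen: 2.9+1.7+0.6 = 5.2
Linby - Marden - Hale - Arlen: 2.9+5.2+1.1 = 9.2
The minimum is 5.2 min via Linby - Marden - Jorvik - Arlen.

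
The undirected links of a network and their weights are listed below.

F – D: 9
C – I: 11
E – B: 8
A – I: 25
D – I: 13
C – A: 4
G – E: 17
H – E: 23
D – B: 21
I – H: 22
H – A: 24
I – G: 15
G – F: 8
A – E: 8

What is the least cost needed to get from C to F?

Candidate routes:
C–I–G–F: 11+15+8 = 34
C–I–D–F: 11+13+9 = 33
The minimum is 33 via C–I–D–F.

33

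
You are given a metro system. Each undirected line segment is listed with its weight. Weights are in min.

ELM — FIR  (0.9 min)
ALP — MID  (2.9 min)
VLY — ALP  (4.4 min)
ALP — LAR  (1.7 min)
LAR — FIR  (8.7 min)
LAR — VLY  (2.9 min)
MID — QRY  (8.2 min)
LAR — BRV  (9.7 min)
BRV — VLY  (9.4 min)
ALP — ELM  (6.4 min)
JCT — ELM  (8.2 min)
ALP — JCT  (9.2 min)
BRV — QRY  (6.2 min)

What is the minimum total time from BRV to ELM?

Shortest distances from BRV:
BRV: 0
QRY: 6.2  (via BRV)
VLY: 9.4  (via BRV)
LAR: 9.7  (via BRV)
ALP: 11.4  (via LAR)
MID: 14.3  (via ALP)
ELM: 17.8  (via ALP)
Shortest route: BRV–LAR–ALP–ELM = 17.8 min.

17.8 min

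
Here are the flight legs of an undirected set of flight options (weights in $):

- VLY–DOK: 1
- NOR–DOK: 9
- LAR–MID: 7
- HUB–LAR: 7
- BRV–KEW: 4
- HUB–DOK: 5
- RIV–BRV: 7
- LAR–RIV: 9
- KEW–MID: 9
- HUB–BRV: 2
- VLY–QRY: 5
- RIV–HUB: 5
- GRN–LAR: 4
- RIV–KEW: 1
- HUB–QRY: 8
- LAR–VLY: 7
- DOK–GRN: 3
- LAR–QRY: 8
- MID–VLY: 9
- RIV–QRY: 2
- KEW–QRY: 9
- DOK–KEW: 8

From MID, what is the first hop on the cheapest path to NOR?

VLY

Candidate routes:
MID - LAR - GRN - DOK - NOR: 7+4+3+9 = 23
MID - VLY - DOK - NOR: 9+1+9 = 19
MID - KEW - DOK - NOR: 9+8+9 = 26
MID - LAR - VLY - DOK - NOR: 7+7+1+9 = 24
Cheapest is MID - VLY - DOK - NOR at $19.
So from MID the first move is to VLY.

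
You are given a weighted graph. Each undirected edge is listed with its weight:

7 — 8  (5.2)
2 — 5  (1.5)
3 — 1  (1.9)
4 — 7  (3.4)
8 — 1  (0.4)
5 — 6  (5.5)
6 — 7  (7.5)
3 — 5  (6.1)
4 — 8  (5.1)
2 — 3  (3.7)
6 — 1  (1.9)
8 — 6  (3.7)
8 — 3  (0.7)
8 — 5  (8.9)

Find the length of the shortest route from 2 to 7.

Candidate routes:
2 - 5 - 3 - 8 - 7: 1.5+6.1+0.7+5.2 = 13.5
2 - 3 - 8 - 7: 3.7+0.7+5.2 = 9.6
2 - 3 - 1 - 8 - 7: 3.7+1.9+0.4+5.2 = 11.2
2 - 3 - 8 - 4 - 7: 3.7+0.7+5.1+3.4 = 12.9
Cheapest is 2 - 3 - 8 - 7 at 9.6.

9.6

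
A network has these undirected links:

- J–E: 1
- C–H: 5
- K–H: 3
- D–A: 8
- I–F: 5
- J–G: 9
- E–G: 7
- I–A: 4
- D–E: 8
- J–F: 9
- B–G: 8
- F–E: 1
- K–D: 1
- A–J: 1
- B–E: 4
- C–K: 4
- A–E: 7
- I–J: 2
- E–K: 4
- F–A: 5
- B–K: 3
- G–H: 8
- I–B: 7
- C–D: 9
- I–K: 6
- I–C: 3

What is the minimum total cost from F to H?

Compare a few routes:
F–E–B–K–H: 1+4+3+3 = 11
F–E–K–H: 1+4+3 = 8
Cheapest is F–E–K–H at 8.

8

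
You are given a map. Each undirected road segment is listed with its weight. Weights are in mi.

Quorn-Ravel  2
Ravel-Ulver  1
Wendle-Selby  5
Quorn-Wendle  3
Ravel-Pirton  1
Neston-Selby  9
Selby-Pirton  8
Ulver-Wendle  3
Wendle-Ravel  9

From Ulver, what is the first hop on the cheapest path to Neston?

Enumerating some paths:
Ulver–Ravel–Wendle–Selby–Neston: 1+9+5+9 = 24
Ulver–Wendle–Selby–Neston: 3+5+9 = 17
Ulver–Ravel–Pirton–Selby–Neston: 1+1+8+9 = 19
Ulver–Ravel–Quorn–Wendle–Selby–Neston: 1+2+3+5+9 = 20
Cheapest is Ulver–Wendle–Selby–Neston at 17 mi.
So from Ulver the first move is to Wendle.

Wendle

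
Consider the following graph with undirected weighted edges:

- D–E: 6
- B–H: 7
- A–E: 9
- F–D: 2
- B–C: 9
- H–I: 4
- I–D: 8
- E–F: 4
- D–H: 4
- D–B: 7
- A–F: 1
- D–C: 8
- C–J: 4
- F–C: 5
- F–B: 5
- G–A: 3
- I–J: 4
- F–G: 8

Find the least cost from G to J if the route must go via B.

Best G to B: G → A → F → B costing 9
Shortest B→J: B → C → J = 13
Total via B: 9 + 13 = 22.

22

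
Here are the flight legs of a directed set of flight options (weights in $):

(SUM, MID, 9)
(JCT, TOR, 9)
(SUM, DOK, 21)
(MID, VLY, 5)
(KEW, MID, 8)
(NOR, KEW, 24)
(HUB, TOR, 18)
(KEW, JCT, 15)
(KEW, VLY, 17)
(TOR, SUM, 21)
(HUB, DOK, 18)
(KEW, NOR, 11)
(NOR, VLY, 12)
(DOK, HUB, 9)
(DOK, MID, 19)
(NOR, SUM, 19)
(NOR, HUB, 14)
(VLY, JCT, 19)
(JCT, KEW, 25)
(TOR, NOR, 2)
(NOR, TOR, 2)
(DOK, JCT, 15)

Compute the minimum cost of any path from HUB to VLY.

$32

Settle nodes by increasing distance from HUB:
HUB: 0
TOR: 18  (via HUB)
DOK: 18  (via HUB)
NOR: 20  (via TOR)
VLY: 32  (via NOR)
Shortest route: HUB–TOR–NOR–VLY = $32.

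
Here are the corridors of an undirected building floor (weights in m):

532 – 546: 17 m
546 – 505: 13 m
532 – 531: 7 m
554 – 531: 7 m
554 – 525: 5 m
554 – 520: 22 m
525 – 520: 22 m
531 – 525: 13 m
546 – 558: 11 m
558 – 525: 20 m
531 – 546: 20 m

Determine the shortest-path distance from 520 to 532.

Settle nodes by increasing distance from 520:
520: 0
525: 22  (via 520)
554: 22  (via 520)
531: 29  (via 554)
532: 36  (via 531)
Shortest route: 520 → 554 → 531 → 532 = 36 m.

36 m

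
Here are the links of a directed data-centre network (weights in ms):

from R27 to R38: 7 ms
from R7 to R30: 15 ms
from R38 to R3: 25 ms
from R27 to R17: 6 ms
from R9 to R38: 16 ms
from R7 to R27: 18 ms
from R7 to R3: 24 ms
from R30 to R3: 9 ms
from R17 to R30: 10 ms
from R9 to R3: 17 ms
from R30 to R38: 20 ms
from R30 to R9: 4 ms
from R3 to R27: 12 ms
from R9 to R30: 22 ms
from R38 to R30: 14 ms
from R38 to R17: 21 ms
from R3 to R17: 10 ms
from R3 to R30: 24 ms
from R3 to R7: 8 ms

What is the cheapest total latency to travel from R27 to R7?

33 ms

Candidate routes:
R27 → R17 → R30 → R9 → R3 → R7: 6+10+4+17+8 = 45
R27 → R17 → R30 → R3 → R7: 6+10+9+8 = 33
R27 → R38 → R30 → R3 → R7: 7+14+9+8 = 38
R27 → R38 → R3 → R7: 7+25+8 = 40
Cheapest is R27 → R17 → R30 → R3 → R7 at 33 ms.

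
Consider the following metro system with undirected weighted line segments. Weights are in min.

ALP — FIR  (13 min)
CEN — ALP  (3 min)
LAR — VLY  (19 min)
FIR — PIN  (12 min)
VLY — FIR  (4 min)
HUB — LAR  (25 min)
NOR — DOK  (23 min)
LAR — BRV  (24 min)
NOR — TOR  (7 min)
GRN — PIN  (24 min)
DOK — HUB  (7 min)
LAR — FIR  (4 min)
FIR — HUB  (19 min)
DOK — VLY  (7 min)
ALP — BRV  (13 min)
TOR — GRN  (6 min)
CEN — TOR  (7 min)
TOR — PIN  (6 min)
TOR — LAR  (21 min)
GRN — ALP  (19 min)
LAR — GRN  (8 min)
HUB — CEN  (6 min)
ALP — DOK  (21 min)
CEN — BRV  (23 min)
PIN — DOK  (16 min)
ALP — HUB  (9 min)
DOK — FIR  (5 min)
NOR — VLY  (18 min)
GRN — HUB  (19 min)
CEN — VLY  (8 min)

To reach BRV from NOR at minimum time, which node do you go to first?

TOR

Enumerating some paths:
NOR → TOR → CEN → ALP → BRV: 7+7+3+13 = 30
NOR → VLY → CEN → ALP → BRV: 18+8+3+13 = 42
NOR → TOR → CEN → BRV: 7+7+23 = 37
NOR → TOR → CEN → HUB → ALP → BRV: 7+7+6+9+13 = 42
Cheapest is NOR → TOR → CEN → ALP → BRV at 30 min.
So from NOR the first move is to TOR.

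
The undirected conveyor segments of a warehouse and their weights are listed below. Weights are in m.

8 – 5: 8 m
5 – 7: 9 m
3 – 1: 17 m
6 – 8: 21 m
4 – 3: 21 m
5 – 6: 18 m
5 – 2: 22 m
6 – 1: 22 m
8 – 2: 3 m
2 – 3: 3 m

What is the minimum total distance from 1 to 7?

40 m

Settle nodes by increasing distance from 1:
1: 0
3: 17  (via 1)
2: 20  (via 3)
6: 22  (via 1)
8: 23  (via 2)
5: 31  (via 8)
4: 38  (via 3)
7: 40  (via 5)
Shortest route: 1–3–2–8–5–7 = 40 m.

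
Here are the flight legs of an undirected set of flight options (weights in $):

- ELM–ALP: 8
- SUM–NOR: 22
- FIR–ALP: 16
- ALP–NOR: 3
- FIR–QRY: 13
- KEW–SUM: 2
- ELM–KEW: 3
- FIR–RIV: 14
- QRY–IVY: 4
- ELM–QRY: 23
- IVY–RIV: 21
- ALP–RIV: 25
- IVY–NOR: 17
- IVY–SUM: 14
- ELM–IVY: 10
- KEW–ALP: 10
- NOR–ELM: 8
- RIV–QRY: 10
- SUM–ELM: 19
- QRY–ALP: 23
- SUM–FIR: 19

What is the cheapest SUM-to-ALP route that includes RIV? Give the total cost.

Best SUM to RIV: SUM → IVY → QRY → RIV costing 28
Shortest RIV→ALP: RIV → ALP = 25
Total via RIV: 28 + 25 = $53.

$53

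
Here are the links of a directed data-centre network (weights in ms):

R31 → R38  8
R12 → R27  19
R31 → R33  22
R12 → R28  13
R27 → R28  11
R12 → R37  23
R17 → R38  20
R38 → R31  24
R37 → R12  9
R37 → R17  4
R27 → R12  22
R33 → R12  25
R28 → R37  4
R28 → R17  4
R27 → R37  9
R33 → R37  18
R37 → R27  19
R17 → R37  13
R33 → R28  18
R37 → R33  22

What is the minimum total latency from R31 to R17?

44 ms

Candidate routes:
R31 - R33 - R37 - R17: 22+18+4 = 44
R31 - R33 - R28 - R37 - R17: 22+18+4+4 = 48
R31 - R33 - R12 - R28 - R17: 22+25+13+4 = 64
Cheapest is R31 - R33 - R37 - R17 at 44 ms.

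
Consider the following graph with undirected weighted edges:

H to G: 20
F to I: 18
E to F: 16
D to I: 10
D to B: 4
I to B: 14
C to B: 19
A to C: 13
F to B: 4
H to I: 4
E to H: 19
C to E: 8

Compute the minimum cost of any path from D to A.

36

Running Dijkstra from D:
D: 0
B: 4  (via D)
F: 8  (via B)
I: 10  (via D)
H: 14  (via I)
C: 23  (via B)
E: 24  (via F)
G: 34  (via H)
A: 36  (via C)
Shortest route: D → B → C → A = 36.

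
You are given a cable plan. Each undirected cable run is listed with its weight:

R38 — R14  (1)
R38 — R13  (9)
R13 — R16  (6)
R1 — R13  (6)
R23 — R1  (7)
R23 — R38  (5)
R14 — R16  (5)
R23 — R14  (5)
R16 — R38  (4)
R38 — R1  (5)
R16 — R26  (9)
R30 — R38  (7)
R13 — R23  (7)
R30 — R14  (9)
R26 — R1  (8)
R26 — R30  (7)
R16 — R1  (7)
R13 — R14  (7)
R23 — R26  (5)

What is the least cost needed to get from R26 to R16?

Shortest distances from R26:
R26: 0
R23: 5  (via R26)
R30: 7  (via R26)
R1: 8  (via R26)
R16: 9  (via R26)
Shortest route: R26–R16 = 9.

9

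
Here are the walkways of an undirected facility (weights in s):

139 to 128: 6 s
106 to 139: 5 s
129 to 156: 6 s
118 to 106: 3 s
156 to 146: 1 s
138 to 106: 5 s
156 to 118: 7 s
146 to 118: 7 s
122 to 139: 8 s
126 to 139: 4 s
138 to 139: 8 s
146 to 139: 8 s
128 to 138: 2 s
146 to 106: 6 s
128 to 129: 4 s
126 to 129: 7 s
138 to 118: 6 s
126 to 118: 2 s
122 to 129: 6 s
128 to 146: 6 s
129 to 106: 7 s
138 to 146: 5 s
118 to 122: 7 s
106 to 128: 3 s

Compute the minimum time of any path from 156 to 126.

9 s

Settle nodes by increasing distance from 156:
156: 0
146: 1  (via 156)
138: 6  (via 146)
129: 6  (via 156)
118: 7  (via 156)
106: 7  (via 146)
128: 7  (via 146)
126: 9  (via 118)
Shortest route: 156 → 118 → 126 = 9 s.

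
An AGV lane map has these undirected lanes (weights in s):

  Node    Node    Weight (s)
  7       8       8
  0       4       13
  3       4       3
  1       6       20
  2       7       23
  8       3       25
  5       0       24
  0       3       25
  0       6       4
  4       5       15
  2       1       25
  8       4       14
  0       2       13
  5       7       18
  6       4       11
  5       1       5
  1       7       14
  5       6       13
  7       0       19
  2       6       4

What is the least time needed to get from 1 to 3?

23 s

Shortest distances from 1:
1: 0
5: 5  (via 1)
7: 14  (via 1)
6: 18  (via 5)
4: 20  (via 5)
0: 22  (via 6)
2: 22  (via 6)
8: 22  (via 7)
3: 23  (via 4)
Shortest route: 1–5–4–3 = 23 s.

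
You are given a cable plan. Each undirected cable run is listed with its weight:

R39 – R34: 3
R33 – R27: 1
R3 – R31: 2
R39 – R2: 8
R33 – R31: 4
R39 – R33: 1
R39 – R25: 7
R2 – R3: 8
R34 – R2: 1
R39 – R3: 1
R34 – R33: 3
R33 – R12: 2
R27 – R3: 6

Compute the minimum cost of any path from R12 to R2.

6

Running Dijkstra from R12:
R12: 0
R33: 2  (via R12)
R27: 3  (via R33)
R39: 3  (via R33)
R3: 4  (via R39)
R34: 5  (via R33)
R31: 6  (via R33)
R2: 6  (via R34)
Shortest route: R12 → R33 → R34 → R2 = 6.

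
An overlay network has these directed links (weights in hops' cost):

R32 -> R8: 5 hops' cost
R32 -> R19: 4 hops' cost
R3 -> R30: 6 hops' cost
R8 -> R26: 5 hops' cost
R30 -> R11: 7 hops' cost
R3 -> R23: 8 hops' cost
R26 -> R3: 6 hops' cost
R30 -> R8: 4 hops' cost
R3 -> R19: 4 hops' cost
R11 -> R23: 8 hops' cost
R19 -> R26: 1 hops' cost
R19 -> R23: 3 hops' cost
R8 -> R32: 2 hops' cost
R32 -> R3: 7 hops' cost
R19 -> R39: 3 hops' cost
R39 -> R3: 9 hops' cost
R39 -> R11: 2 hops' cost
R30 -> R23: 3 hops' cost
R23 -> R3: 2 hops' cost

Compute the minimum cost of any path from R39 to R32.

21 hops' cost

Candidate routes:
R39 - R11 - R23 - R3 - R30 - R8 - R32: 2+8+2+6+4+2 = 24
R39 - R3 - R30 - R8 - R32: 9+6+4+2 = 21
The minimum is 21 hops' cost via R39 - R3 - R30 - R8 - R32.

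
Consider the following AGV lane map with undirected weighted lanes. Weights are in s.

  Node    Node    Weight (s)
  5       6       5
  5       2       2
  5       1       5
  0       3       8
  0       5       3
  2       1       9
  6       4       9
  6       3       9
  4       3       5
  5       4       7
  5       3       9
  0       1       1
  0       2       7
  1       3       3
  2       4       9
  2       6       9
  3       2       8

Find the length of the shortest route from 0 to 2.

Candidate routes:
0–5–2: 3+2 = 5
0–2: 7 = 7
The minimum is 5 s via 0–5–2.

5 s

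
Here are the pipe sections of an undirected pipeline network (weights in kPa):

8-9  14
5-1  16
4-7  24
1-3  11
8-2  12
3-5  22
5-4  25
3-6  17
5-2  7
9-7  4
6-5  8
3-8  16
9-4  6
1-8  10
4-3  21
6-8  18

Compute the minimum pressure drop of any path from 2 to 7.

Compare a few routes:
2 - 5 - 1 - 8 - 9 - 7: 7+16+10+14+4 = 51
2 - 8 - 9 - 7: 12+14+4 = 30
2 - 5 - 4 - 9 - 7: 7+25+6+4 = 42
The minimum is 30 kPa via 2 - 8 - 9 - 7.

30 kPa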